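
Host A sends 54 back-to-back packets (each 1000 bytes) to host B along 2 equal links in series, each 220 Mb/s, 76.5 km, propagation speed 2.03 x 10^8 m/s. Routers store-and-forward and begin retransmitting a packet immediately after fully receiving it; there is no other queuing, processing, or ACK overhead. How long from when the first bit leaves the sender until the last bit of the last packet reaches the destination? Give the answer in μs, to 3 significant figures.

2750 μs

Per-hop transmission t_tx = L/R = 8000/220000000 = 36.3636 μs.
Per-hop propagation t_prop = 76500/2.03e+08 = 376.847 μs.
Pipeline fill: first packet needs 2·t_tx to clear all hops; remaining 53 packets each add one t_tx.
Total = (2+54-1)·t_tx + 2·t_prop = 55·36.3636 + 2·376.847 = 2750 μs.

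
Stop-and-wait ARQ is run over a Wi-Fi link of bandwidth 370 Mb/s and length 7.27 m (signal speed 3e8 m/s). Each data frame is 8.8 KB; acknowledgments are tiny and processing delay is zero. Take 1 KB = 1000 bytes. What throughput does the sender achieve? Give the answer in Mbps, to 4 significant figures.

369.9 Mbps

t_tx = L/R = 70400/370000000 = 0.00019027 s.
t_prop = 7.27/300000000 = 2.42333e-08 s; RTT = 4.84667e-08 s.
Cycle = t_tx + RTT = 0.000190319 s.
Throughput = L / cycle = 70400 / 0.000190319 = 369.9 Mbps.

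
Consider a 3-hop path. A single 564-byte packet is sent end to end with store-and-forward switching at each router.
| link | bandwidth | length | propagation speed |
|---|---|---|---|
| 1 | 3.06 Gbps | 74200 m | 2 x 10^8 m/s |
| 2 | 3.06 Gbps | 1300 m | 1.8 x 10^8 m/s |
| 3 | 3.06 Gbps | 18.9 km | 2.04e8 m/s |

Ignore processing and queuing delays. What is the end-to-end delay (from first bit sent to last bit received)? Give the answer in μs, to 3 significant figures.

475 μs

L = 564 × 8 = 4512 bits.
Transmission delay per hop = L/R = 4512/3060000000 = 1.47451 μs; 3 hops → 4.42353 μs.
Propagation delays (d/s per hop): 371, 7.22222, 92.6471 μs; sum = 470.869 μs.
End-to-end = 475 μs.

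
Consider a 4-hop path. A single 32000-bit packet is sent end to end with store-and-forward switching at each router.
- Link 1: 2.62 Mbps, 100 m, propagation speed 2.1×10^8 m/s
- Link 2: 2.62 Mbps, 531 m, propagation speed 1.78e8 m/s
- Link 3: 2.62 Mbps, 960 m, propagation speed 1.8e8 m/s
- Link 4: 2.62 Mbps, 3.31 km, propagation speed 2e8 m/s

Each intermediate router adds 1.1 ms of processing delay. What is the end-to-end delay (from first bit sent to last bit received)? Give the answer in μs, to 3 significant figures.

52200 μs

Transmission delay per hop = L/R = 32000/2620000 = 12213.7 μs; 4 hops → 48855 μs.
Propagation delays (d/s per hop): 0.47619, 2.98315, 5.33333, 16.55 μs; sum = 25.3427 μs.
Processing at 3 router(s): 3 × 1.1 ms = 3300 μs.
End-to-end = 52200 μs.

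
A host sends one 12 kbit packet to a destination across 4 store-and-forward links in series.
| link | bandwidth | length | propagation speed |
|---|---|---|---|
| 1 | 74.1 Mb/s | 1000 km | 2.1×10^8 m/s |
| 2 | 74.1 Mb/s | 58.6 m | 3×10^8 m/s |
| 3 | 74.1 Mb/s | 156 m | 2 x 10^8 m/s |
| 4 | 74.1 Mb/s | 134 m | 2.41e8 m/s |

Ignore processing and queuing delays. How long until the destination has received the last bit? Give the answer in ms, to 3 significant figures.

5.41 ms

L = 12000 bits.
Transmission delay per hop = L/R = 12000/74100000 = 0.161943 ms; 4 hops → 0.647773 ms.
Propagation delays (d/s per hop): 4.7619, 0.000195333, 0.00078, 0.000556017 ms; sum = 4.76344 ms.
End-to-end = 5.41 ms.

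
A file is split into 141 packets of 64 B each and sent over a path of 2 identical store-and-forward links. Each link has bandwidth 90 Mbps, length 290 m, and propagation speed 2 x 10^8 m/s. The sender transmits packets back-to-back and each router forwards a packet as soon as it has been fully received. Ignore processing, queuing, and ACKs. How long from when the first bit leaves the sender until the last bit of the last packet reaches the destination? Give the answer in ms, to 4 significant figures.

Per-hop transmission t_tx = L/R = 512/90000000 = 0.00568889 ms.
Per-hop propagation t_prop = 290/200000000 = 0.00145 ms.
Pipeline fill: first packet needs 2·t_tx to clear all hops; remaining 140 packets each add one t_tx.
Total = (2+141-1)·t_tx + 2·t_prop = 142·0.00568889 + 2·0.00145 = 0.8107 ms.

0.8107 ms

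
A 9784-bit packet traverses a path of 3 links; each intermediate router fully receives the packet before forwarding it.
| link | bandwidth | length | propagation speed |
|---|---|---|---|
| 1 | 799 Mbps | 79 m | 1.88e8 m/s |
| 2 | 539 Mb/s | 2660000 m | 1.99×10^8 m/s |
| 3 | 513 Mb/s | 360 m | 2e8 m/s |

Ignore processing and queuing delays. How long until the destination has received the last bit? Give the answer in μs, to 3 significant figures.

Transmission delays (L/R per hop): 12.2453, 18.1521, 19.0721 μs; sum = 49.4696 μs.
Propagation delays (d/s per hop): 0.420213, 13366.8, 1.8 μs; sum = 13369.1 μs.
End-to-end = 13400 μs.

13400 μs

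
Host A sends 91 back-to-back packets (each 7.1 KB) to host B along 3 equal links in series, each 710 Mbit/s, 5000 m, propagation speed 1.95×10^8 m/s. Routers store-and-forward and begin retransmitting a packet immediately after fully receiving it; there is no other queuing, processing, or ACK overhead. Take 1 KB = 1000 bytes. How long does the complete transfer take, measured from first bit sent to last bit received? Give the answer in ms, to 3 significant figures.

Per-hop transmission t_tx = L/R = 56800/710000000 = 0.08 ms.
Per-hop propagation t_prop = 5000/195000000 = 0.025641 ms.
Pipeline fill: first packet needs 3·t_tx to clear all hops; remaining 90 packets each add one t_tx.
Total = (3+91-1)·t_tx + 3·t_prop = 93·0.08 + 3·0.025641 = 7.52 ms.

7.52 ms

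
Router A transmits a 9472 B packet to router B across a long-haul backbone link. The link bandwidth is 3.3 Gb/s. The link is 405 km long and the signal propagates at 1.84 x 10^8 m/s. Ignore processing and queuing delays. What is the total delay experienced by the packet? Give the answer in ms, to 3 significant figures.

2.22 ms

L = 9472 × 8 = 75776 bits.
Transmission delay = L/R = 75776 / 3300000000 = 0.0229624 ms.
Propagation delay = d/s = 405000 m / 184000000 m/s = 2.20109 ms.
Total = 2.22 ms.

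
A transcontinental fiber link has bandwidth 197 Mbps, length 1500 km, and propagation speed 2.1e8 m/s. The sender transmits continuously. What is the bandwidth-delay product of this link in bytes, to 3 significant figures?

176000 bytes

Propagation delay = 1500000 / 210000000 = 0.00714286 s.
BDP = R × t_prop = 197000000 × 0.00714286 = 1407140 bits.
In bytes: 1407140/8 = 176000 bytes.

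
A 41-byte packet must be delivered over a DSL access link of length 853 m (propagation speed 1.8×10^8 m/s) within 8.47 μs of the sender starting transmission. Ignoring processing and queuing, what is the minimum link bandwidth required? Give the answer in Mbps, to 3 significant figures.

87.9 Mbps

L = 328 bits.
Propagation delay = 853 / 180000000 = 4.73889 μs.
Transmission budget = 8.47 − 4.73889 = 3.73111 μs.
R ≥ L / t_tx = 328 bits / 3.73111e-06 s = 87.9 Mbps.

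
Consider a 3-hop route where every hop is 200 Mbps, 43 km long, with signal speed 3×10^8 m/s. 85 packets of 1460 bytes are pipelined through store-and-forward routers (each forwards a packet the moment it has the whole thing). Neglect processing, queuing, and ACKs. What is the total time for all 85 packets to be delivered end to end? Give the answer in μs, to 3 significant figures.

5510 μs

Per-hop transmission t_tx = L/R = 11680/200000000 = 58.4 μs.
Per-hop propagation t_prop = 43000/300000000 = 143.333 μs.
Pipeline fill: first packet needs 3·t_tx to clear all hops; remaining 84 packets each add one t_tx.
Total = (3+85-1)·t_tx + 3·t_prop = 87·58.4 + 3·143.333 = 5510 μs.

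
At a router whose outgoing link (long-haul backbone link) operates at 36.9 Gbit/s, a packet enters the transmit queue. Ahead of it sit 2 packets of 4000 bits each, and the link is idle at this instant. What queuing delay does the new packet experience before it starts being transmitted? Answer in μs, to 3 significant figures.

Each queued packet: L/R = 4000/36900000000 = 0.108401 μs.
2 queued → 0.216802 μs.
Queuing delay = 0.217 μs.

0.217 μs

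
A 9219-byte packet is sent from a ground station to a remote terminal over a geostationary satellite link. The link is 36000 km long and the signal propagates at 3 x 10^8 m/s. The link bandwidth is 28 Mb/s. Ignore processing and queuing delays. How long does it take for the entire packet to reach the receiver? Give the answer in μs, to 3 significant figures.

123000 μs

L = 9219 × 8 = 73752 bits.
Transmission delay = L/R = 73752 / 28000000 = 2634 μs.
Propagation delay = d/s = 36000000 m / 300000000 m/s = 120000 μs.
Total = 123000 μs.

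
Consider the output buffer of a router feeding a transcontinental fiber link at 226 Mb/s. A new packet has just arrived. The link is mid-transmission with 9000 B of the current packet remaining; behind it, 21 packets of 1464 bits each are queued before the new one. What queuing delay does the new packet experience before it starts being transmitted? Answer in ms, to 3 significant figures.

Each queued packet: L/R = 1464/226000000 = 0.00647788 ms.
21 queued → 0.136035 ms.
Plus remaining 72000 bits of current packet: 0.318584 ms.
Queuing delay = 0.455 ms.

0.455 ms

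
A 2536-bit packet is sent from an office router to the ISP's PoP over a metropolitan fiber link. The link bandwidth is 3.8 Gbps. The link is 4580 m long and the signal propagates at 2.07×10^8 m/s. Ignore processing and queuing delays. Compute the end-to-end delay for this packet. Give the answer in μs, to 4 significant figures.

22.79 μs

Transmission delay = L/R = 2536 / 3800000000 = 0.667368 μs.
Propagation delay = d/s = 4580 m / 2.07e+08 m/s = 22.1256 μs.
Total = 22.79 μs.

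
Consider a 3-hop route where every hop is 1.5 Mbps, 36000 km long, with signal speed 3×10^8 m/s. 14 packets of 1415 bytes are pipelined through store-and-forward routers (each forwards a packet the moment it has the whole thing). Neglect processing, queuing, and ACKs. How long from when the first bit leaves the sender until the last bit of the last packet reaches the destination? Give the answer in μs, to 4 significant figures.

Per-hop transmission t_tx = L/R = 11320/1500000 = 7546.67 μs.
Per-hop propagation t_prop = 36000000/300000000 = 120000 μs.
Pipeline fill: first packet needs 3·t_tx to clear all hops; remaining 13 packets each add one t_tx.
Total = (3+14-1)·t_tx + 3·t_prop = 16·7546.67 + 3·120000 = 480700 μs.

480700 μs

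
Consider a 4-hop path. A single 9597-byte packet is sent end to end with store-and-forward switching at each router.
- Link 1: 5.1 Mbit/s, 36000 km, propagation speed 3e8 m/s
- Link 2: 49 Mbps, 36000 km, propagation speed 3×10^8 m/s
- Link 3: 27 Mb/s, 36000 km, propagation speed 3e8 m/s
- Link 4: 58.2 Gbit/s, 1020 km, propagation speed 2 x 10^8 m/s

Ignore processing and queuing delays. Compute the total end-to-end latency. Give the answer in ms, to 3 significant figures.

385 ms

L = 9597 × 8 = 76776 bits.
Transmission delays (L/R per hop): 15.0541, 1.56686, 2.84356, 0.00131918 ms; sum = 19.4658 ms.
Propagation delays (d/s per hop): 120, 120, 120, 5.1 ms; sum = 365.1 ms.
End-to-end = 385 ms.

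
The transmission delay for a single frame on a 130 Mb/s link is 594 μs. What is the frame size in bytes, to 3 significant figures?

9650 bytes

L = R × t_tx = 130000000 b/s × 0.000594 s = 77220 bits.
In bytes: 77220 / 8 = 9650 bytes.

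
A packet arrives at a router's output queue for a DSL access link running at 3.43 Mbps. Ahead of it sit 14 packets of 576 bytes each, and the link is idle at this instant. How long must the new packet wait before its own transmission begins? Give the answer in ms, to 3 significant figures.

Each queued packet: L/R = 4608/3430000 = 1.34344 ms.
14 queued → 18.8082 ms.
Queuing delay = 18.8 ms.

18.8 ms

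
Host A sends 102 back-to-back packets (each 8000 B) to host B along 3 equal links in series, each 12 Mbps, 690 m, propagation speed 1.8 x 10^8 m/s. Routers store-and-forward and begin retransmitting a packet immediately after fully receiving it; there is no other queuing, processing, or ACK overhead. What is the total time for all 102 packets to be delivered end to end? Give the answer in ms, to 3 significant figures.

Per-hop transmission t_tx = L/R = 64000/12000000 = 5.33333 ms.
Per-hop propagation t_prop = 690/180000000 = 0.00383333 ms.
Pipeline fill: first packet needs 3·t_tx to clear all hops; remaining 101 packets each add one t_tx.
Total = (3+102-1)·t_tx + 3·t_prop = 104·5.33333 + 3·0.00383333 = 555 ms.

555 ms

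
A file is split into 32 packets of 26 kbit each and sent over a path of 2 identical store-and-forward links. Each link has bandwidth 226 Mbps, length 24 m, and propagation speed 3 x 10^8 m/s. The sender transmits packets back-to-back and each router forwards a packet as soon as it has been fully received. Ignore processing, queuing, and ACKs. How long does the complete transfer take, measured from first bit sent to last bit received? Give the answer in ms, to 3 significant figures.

Per-hop transmission t_tx = L/R = 26000/226000000 = 0.115044 ms.
Per-hop propagation t_prop = 24/300000000 = 8e-05 ms.
Pipeline fill: first packet needs 2·t_tx to clear all hops; remaining 31 packets each add one t_tx.
Total = (2+32-1)·t_tx + 2·t_prop = 33·0.115044 + 2·8e-05 = 3.80 ms.

3.80 ms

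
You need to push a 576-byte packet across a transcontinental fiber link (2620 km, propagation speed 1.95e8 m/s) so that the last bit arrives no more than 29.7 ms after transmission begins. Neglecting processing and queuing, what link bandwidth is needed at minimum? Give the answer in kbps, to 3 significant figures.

283 kbps

L = 4608 bits.
Propagation delay = 2620000 / 195000000 = 13.4359 ms.
Transmission budget = 29.7 − 13.4359 = 16.2641 ms.
R ≥ L / t_tx = 4608 bits / 0.0162641 s = 283 kbps.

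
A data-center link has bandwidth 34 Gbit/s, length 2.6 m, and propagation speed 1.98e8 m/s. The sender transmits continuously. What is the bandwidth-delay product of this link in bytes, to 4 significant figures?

55.81 bytes

Propagation delay = 2.6 / 198000000 = 1.31313e-08 s.
BDP = R × t_prop = 34000000000 × 1.31313e-08 = 446.465 bits.
In bytes: 446.465/8 = 55.81 bytes.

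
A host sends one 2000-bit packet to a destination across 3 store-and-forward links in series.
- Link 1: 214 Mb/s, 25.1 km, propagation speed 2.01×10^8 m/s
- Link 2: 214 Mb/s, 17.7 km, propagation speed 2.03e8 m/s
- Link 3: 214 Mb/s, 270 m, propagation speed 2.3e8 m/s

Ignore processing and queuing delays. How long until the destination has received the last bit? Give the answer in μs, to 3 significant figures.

Transmission delay per hop = L/R = 2000/214000000 = 9.34579 μs; 3 hops → 28.0374 μs.
Propagation delays (d/s per hop): 124.876, 87.1921, 1.17391 μs; sum = 213.242 μs.
End-to-end = 241 μs.

241 μs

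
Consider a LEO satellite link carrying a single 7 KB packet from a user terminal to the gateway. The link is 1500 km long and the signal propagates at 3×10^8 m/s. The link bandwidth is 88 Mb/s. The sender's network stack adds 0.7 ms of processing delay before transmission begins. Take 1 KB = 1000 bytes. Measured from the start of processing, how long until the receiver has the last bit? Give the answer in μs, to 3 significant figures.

L = 56000 bits.
Transmission delay = L/R = 56000 / 88000000 = 636.364 μs.
Propagation delay = d/s = 1500000 m / 300000000 m/s = 5000 μs.
Plus processing delay 0.7 ms = 700 μs.
Total = 6340 μs.

6340 μs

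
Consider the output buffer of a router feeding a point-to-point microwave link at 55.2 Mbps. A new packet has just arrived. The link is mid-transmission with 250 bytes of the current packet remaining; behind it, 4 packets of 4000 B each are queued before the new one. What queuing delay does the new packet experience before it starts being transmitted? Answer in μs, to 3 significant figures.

2360 μs

Each queued packet: L/R = 32000/55200000 = 579.71 μs.
4 queued → 2318.84 μs.
Plus remaining 2000 bits of current packet: 36.2319 μs.
Queuing delay = 2360 μs.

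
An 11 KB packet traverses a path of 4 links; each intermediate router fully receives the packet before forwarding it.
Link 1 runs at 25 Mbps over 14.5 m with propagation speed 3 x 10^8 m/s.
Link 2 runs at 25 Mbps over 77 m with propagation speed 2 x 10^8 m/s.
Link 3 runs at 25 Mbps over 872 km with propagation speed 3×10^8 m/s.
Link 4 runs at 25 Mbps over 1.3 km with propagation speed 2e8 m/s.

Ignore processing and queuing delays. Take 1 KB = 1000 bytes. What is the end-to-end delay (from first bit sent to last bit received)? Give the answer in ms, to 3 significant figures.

L = 88000 bits.
Transmission delay per hop = L/R = 88000/25000000 = 3.52 ms; 4 hops → 14.08 ms.
Propagation delays (d/s per hop): 4.83333e-05, 0.000385, 2.90667, 0.0065 ms; sum = 2.9136 ms.
End-to-end = 17.0 ms.

17.0 ms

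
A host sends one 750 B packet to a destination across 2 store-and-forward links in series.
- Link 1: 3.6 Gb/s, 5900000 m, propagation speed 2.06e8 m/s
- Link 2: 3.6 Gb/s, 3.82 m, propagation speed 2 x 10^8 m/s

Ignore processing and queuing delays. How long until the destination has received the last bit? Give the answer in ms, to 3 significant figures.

28.6 ms

L = 750 × 8 = 6000 bits.
Transmission delay per hop = L/R = 6000/3600000000 = 0.00166667 ms; 2 hops → 0.00333333 ms.
Propagation delays (d/s per hop): 28.6408, 1.91e-05 ms; sum = 28.6408 ms.
End-to-end = 28.6 ms.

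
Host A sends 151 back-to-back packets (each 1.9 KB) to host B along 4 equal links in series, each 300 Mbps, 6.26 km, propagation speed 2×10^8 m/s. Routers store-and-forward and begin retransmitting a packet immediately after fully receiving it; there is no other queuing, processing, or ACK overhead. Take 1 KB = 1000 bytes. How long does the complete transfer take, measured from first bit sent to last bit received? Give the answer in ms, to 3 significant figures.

7.93 ms

Per-hop transmission t_tx = L/R = 15200/300000000 = 0.0506667 ms.
Per-hop propagation t_prop = 6260/200000000 = 0.0313 ms.
Pipeline fill: first packet needs 4·t_tx to clear all hops; remaining 150 packets each add one t_tx.
Total = (4+151-1)·t_tx + 4·t_prop = 154·0.0506667 + 4·0.0313 = 7.93 ms.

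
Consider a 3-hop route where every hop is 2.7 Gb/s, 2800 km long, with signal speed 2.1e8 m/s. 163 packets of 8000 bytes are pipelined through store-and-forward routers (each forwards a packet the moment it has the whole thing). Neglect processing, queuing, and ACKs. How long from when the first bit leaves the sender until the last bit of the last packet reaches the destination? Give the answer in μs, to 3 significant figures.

43900 μs

Per-hop transmission t_tx = L/R = 64000/2700000000 = 23.7037 μs.
Per-hop propagation t_prop = 2800000/210000000 = 13333.3 μs.
Pipeline fill: first packet needs 3·t_tx to clear all hops; remaining 162 packets each add one t_tx.
Total = (3+163-1)·t_tx + 3·t_prop = 165·23.7037 + 3·13333.3 = 43900 μs.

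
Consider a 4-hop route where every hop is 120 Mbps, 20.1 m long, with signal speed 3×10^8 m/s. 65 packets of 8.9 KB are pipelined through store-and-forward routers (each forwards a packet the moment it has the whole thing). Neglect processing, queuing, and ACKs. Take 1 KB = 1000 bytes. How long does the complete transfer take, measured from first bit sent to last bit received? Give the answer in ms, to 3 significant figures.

Per-hop transmission t_tx = L/R = 71200/120000000 = 0.593333 ms.
Per-hop propagation t_prop = 20.1/300000000 = 6.7e-05 ms.
Pipeline fill: first packet needs 4·t_tx to clear all hops; remaining 64 packets each add one t_tx.
Total = (4+65-1)·t_tx + 4·t_prop = 68·0.593333 + 4·6.7e-05 = 40.3 ms.

40.3 ms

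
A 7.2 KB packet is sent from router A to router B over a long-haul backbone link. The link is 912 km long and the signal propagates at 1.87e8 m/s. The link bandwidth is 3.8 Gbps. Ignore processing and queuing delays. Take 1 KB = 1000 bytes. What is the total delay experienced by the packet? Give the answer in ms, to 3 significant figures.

4.89 ms

L = 57600 bits.
Transmission delay = L/R = 57600 / 3800000000 = 0.0151579 ms.
Propagation delay = d/s = 912000 m / 187000000 m/s = 4.87701 ms.
Total = 4.89 ms.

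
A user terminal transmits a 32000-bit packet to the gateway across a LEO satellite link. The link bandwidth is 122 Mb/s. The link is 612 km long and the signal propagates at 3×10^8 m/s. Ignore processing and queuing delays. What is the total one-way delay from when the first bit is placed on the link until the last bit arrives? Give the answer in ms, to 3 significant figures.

Transmission delay = L/R = 32000 / 122000000 = 0.262295 ms.
Propagation delay = d/s = 612000 m / 300000000 m/s = 2.04 ms.
Total = 2.30 ms.

2.30 ms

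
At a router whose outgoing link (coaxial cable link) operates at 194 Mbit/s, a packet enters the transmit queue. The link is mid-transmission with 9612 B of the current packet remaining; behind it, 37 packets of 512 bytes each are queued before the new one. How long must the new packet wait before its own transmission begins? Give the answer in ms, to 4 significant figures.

Each queued packet: L/R = 4096/194000000 = 0.0211134 ms.
37 queued → 0.781196 ms.
Plus remaining 76896 bits of current packet: 0.396371 ms.
Queuing delay = 1.178 ms.

1.178 ms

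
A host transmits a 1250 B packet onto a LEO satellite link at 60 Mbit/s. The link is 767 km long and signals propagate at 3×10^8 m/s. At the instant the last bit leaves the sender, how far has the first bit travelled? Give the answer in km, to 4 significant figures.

50.00 km

t_tx = L/R = 10000/60000000 = 0.000166667 s.
Distance = s × t_tx = 300000000 × 0.000166667 = 50.00 km.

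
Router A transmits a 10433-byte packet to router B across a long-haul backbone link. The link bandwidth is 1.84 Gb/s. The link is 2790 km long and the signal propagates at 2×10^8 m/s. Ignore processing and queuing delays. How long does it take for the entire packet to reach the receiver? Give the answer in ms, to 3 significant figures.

14.0 ms

L = 10433 × 8 = 83464 bits.
Transmission delay = L/R = 83464 / 1840000000 = 0.0453609 ms.
Propagation delay = d/s = 2790000 m / 200000000 m/s = 13.95 ms.
Total = 14.0 ms.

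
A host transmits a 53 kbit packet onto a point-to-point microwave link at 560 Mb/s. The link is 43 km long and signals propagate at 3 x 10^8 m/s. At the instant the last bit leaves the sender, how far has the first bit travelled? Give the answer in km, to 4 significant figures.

t_tx = L/R = 53000/560000000 = 9.46429e-05 s.
Distance = s × t_tx = 300000000 × 9.46429e-05 = 28.39 km.

28.39 km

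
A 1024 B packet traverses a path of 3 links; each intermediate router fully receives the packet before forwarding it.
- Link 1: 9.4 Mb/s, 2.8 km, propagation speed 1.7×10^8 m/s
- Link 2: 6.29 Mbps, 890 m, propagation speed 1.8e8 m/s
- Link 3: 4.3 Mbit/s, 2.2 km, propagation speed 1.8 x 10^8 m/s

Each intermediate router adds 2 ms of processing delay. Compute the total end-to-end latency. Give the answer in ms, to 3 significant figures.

8.11 ms

L = 1024 × 8 = 8192 bits.
Transmission delays (L/R per hop): 0.871489, 1.30238, 1.90512 ms; sum = 4.07899 ms.
Propagation delays (d/s per hop): 0.0164706, 0.00494444, 0.0122222 ms; sum = 0.0336373 ms.
Processing at 2 router(s): 2 × 2 ms = 4 ms.
End-to-end = 8.11 ms.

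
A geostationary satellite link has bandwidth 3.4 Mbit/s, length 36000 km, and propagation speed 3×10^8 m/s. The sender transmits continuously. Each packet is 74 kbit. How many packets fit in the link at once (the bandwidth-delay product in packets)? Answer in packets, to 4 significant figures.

5.514 packets

Propagation delay = 36000000 / 300000000 = 0.12 s.
BDP = R × t_prop = 3400000 × 0.12 = 408000 bits.
In packets of 74000 bits: 5.514 packets.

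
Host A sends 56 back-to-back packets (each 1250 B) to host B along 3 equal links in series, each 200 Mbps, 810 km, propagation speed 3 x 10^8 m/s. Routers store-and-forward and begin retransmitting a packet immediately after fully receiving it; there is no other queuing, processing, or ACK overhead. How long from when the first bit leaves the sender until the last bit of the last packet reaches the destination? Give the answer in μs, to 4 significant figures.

11000 μs

Per-hop transmission t_tx = L/R = 10000/200000000 = 50 μs.
Per-hop propagation t_prop = 810000/300000000 = 2700 μs.
Pipeline fill: first packet needs 3·t_tx to clear all hops; remaining 55 packets each add one t_tx.
Total = (3+56-1)·t_tx + 3·t_prop = 58·50 + 3·2700 = 11000 μs.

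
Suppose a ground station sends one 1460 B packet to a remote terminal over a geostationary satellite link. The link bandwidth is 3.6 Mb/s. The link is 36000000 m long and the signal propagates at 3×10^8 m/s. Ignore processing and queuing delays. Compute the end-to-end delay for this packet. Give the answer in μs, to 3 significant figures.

L = 1460 × 8 = 11680 bits.
Transmission delay = L/R = 11680 / 3600000 = 3244.44 μs.
Propagation delay = d/s = 36000000 m / 300000000 m/s = 120000 μs.
Total = 123000 μs.

123000 μs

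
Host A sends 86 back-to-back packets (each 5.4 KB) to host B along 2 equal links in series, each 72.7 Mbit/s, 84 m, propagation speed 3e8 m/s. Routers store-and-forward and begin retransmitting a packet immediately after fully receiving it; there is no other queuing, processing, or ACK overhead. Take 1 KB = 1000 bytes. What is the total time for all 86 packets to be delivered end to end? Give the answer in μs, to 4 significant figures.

51700 μs

Per-hop transmission t_tx = L/R = 43200/72700000 = 594.223 μs.
Per-hop propagation t_prop = 84/300000000 = 0.28 μs.
Pipeline fill: first packet needs 2·t_tx to clear all hops; remaining 85 packets each add one t_tx.
Total = (2+86-1)·t_tx + 2·t_prop = 87·594.223 + 2·0.28 = 51700 μs.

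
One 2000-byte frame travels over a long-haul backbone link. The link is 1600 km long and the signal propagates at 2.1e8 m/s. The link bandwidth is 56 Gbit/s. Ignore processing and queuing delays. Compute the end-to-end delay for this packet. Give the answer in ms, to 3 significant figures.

L = 2000 × 8 = 16000 bits.
Transmission delay = L/R = 16000 / 56000000000 = 0.000285714 ms.
Propagation delay = d/s = 1600000 m / 210000000 m/s = 7.61905 ms.
Total = 7.62 ms.

7.62 ms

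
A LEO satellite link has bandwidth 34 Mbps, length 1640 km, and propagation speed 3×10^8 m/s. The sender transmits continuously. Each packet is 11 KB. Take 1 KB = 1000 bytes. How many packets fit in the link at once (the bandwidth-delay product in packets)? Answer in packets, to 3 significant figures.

2.11 packets

Propagation delay = 1640000 / 300000000 = 0.00546667 s.
BDP = R × t_prop = 34000000 × 0.00546667 = 185867 bits.
In packets of 88000 bits: 2.11 packets.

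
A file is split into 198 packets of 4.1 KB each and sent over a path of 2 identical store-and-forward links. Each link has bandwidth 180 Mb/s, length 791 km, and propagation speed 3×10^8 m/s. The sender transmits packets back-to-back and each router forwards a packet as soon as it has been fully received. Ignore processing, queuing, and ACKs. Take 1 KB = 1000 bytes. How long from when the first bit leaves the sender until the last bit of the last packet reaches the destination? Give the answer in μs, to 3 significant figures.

41500 μs

Per-hop transmission t_tx = L/R = 32800/180000000 = 182.222 μs.
Per-hop propagation t_prop = 791000/300000000 = 2636.67 μs.
Pipeline fill: first packet needs 2·t_tx to clear all hops; remaining 197 packets each add one t_tx.
Total = (2+198-1)·t_tx + 2·t_prop = 199·182.222 + 2·2636.67 = 41500 μs.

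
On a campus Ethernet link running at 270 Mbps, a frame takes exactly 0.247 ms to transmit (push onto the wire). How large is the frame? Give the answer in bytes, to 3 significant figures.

L = R × t_tx = 270000000 b/s × 0.000247 s = 66690 bits.
In bytes: 66690 / 8 = 8340 bytes.

8340 bytes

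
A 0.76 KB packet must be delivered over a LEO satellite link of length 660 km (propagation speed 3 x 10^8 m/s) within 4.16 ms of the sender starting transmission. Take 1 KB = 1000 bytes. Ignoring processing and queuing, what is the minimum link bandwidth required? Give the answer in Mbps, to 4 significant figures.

L = 6080 bits.
Propagation delay = 660000 / 300000000 = 2.2 ms.
Transmission budget = 4.16 − 2.2 = 1.96 ms.
R ≥ L / t_tx = 6080 bits / 0.00196 s = 3.102 Mbps.

3.102 Mbps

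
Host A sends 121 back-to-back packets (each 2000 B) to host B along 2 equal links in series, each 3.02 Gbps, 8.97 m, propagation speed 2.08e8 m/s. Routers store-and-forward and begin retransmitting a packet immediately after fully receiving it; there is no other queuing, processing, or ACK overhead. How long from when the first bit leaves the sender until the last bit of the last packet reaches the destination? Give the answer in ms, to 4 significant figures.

0.6464 ms

Per-hop transmission t_tx = L/R = 16000/3020000000 = 0.00529801 ms.
Per-hop propagation t_prop = 8.97/208000000 = 4.3125e-05 ms.
Pipeline fill: first packet needs 2·t_tx to clear all hops; remaining 120 packets each add one t_tx.
Total = (2+121-1)·t_tx + 2·t_prop = 122·0.00529801 + 2·4.3125e-05 = 0.6464 ms.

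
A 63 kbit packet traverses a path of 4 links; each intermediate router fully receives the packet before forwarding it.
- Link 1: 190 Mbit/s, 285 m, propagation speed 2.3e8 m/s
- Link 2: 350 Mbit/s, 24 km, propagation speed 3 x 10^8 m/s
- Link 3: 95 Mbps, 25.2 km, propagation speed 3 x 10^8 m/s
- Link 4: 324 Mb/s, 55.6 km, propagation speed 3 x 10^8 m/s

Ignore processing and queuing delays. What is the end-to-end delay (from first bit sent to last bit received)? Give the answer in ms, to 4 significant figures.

1.720 ms

L = 63000 bits.
Transmission delays (L/R per hop): 0.331579, 0.18, 0.663158, 0.194444 ms; sum = 1.36918 ms.
Propagation delays (d/s per hop): 0.00123913, 0.08, 0.084, 0.185333 ms; sum = 0.350572 ms.
End-to-end = 1.720 ms.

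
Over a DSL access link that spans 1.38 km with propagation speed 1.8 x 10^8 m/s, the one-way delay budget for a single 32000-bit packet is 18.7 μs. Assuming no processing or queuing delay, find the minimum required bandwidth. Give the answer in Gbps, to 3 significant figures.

Propagation delay = 1380 / 180000000 = 7.66667 μs.
Transmission budget = 18.7 − 7.66667 = 11.0333 μs.
R ≥ L / t_tx = 32000 bits / 1.10333e-05 s = 2.90 Gbps.

2.90 Gbps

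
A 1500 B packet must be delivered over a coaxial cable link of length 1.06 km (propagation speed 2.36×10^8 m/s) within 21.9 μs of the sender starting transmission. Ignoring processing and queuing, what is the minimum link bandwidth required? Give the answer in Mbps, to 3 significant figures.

689 Mbps

L = 12000 bits.
Propagation delay = 1060 / 236000000 = 4.49153 μs.
Transmission budget = 21.9 − 4.49153 = 17.4085 μs.
R ≥ L / t_tx = 12000 bits / 1.74085e-05 s = 689 Mbps.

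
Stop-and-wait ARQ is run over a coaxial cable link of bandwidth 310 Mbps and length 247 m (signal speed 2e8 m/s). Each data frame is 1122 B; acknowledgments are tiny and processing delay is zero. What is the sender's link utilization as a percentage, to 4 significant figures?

t_tx = L/R = 8976/310000000 = 2.89548e-05 s.
t_prop = 247/200000000 = 1.235e-06 s; RTT = 2.47e-06 s.
Cycle = t_tx + RTT = 3.14248e-05 s.
Utilization = t_tx / cycle = 2.89548e-05/3.14248e-05 = 92.14 %.

92.14 %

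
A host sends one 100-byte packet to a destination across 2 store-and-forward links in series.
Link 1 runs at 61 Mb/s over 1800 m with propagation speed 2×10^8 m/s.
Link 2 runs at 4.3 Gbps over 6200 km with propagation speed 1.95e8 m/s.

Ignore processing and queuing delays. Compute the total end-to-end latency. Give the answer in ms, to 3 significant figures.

31.8 ms

L = 100 × 8 = 800 bits.
Transmission delays (L/R per hop): 0.0131148, 0.000186047 ms; sum = 0.0133008 ms.
Propagation delays (d/s per hop): 0.009, 31.7949 ms; sum = 31.8039 ms.
End-to-end = 31.8 ms.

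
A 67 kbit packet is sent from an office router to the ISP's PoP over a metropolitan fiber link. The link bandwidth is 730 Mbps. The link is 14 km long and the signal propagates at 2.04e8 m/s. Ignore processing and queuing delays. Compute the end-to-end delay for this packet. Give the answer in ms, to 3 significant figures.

0.160 ms

L = 67000 bits.
Transmission delay = L/R = 67000 / 730000000 = 0.0917808 ms.
Propagation delay = d/s = 14000 m / 204000000 m/s = 0.0686275 ms.
Total = 0.160 ms.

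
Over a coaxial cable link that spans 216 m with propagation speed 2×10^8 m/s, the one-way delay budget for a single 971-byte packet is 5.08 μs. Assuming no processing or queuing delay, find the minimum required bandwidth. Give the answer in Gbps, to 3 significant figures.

1.94 Gbps

L = 7768 bits.
Propagation delay = 216 / 200000000 = 1.08 μs.
Transmission budget = 5.08 − 1.08 = 4 μs.
R ≥ L / t_tx = 7768 bits / 4e-06 s = 1.94 Gbps.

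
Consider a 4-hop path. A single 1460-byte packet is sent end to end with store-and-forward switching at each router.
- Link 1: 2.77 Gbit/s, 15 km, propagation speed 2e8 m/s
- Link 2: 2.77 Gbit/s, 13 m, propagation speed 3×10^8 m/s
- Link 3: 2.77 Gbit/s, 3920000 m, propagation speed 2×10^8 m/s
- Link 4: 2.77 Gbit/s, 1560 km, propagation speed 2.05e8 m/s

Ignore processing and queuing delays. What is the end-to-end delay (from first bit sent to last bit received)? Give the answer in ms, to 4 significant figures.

27.30 ms

L = 1460 × 8 = 11680 bits.
Transmission delay per hop = L/R = 11680/2770000000 = 0.00421661 ms; 4 hops → 0.0168664 ms.
Propagation delays (d/s per hop): 0.075, 4.33333e-05, 19.6, 7.60976 ms; sum = 27.2848 ms.
End-to-end = 27.30 ms.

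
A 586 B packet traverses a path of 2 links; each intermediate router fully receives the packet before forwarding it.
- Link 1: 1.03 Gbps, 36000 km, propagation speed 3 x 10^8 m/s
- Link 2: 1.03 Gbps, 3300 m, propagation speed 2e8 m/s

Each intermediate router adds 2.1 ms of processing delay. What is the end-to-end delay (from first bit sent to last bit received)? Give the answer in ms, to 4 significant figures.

L = 586 × 8 = 4688 bits.
Transmission delay per hop = L/R = 4688/1030000000 = 0.00455146 ms; 2 hops → 0.00910291 ms.
Propagation delays (d/s per hop): 120, 0.0165 ms; sum = 120.017 ms.
Processing at 1 router(s): 1 × 2.1 ms = 2.1 ms.
End-to-end = 122.1 ms.

122.1 ms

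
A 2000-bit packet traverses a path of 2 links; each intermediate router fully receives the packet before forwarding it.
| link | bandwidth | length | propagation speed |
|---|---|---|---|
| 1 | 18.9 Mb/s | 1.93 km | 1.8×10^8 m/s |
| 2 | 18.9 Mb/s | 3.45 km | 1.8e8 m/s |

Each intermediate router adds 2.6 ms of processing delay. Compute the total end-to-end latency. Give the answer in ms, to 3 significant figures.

Transmission delay per hop = L/R = 2000/18900000 = 0.10582 ms; 2 hops → 0.21164 ms.
Propagation delays (d/s per hop): 0.0107222, 0.0191667 ms; sum = 0.0298889 ms.
Processing at 1 router(s): 1 × 2.6 ms = 2.6 ms.
End-to-end = 2.84 ms.

2.84 ms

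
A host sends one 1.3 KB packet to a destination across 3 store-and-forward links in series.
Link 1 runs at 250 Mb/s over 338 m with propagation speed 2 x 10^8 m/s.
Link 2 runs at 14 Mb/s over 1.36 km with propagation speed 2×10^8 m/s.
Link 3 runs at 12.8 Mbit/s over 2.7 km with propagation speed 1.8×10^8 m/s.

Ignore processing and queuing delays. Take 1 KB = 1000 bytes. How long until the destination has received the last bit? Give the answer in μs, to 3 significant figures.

L = 10400 bits.
Transmission delays (L/R per hop): 41.6, 742.857, 812.5 μs; sum = 1596.96 μs.
Propagation delays (d/s per hop): 1.69, 6.8, 15 μs; sum = 23.49 μs.
End-to-end = 1620 μs.

1620 μs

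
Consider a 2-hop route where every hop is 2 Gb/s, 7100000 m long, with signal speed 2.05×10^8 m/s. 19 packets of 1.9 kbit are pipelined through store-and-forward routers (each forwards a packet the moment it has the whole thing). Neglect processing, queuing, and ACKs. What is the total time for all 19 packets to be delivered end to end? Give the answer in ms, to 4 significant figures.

Per-hop transmission t_tx = L/R = 1900/2000000000 = 0.00095 ms.
Per-hop propagation t_prop = 7100000/2.05e+08 = 34.6341 ms.
Pipeline fill: first packet needs 2·t_tx to clear all hops; remaining 18 packets each add one t_tx.
Total = (2+19-1)·t_tx + 2·t_prop = 20·0.00095 + 2·34.6341 = 69.29 ms.

69.29 ms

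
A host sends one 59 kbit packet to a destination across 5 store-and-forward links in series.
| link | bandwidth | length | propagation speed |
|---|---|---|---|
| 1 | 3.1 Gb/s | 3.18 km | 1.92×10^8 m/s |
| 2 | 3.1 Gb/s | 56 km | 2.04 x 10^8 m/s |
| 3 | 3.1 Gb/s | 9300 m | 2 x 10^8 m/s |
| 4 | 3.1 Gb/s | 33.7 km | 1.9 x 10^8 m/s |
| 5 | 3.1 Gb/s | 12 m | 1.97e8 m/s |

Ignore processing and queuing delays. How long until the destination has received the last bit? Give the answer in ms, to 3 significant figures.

L = 59000 bits.
Transmission delay per hop = L/R = 59000/3100000000 = 0.0190323 ms; 5 hops → 0.0951613 ms.
Propagation delays (d/s per hop): 0.0165625, 0.27451, 0.0465, 0.177368, 6.09137e-05 ms; sum = 0.515002 ms.
End-to-end = 0.610 ms.

0.610 ms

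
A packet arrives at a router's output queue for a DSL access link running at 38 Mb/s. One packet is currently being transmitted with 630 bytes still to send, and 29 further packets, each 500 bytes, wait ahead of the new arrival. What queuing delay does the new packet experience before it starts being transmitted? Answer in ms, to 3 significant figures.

3.19 ms

Each queued packet: L/R = 4000/38000000 = 0.105263 ms.
29 queued → 3.05263 ms.
Plus remaining 5040 bits of current packet: 0.132632 ms.
Queuing delay = 3.19 ms.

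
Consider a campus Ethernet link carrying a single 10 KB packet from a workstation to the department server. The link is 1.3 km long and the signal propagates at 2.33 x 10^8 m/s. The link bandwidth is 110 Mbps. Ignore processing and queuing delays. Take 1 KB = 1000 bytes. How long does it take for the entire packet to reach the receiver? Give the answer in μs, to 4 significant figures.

732.9 μs

L = 80000 bits.
Transmission delay = L/R = 80000 / 110000000 = 727.273 μs.
Propagation delay = d/s = 1300 m / 233000000 m/s = 5.5794 μs.
Total = 732.9 μs.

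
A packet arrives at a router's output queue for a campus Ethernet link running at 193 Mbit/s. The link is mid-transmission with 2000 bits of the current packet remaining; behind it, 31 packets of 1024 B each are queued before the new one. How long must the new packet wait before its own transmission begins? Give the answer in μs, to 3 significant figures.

1330 μs

Each queued packet: L/R = 8192/193000000 = 42.4456 μs.
31 queued → 1315.81 μs.
Plus remaining 2000 bits of current packet: 10.3627 μs.
Queuing delay = 1330 μs.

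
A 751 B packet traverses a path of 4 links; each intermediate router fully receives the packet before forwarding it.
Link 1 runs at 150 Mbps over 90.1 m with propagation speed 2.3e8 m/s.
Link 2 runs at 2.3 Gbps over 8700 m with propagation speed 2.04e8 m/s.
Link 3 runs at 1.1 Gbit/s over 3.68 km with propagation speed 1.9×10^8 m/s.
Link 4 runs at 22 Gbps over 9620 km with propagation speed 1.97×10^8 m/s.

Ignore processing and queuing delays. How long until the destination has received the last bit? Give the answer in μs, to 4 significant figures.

48940 μs

L = 751 × 8 = 6008 bits.
Transmission delays (L/R per hop): 40.0533, 2.61217, 5.46182, 0.273091 μs; sum = 48.4004 μs.
Propagation delays (d/s per hop): 0.391739, 42.6471, 19.3684, 48832.5 μs; sum = 48894.9 μs.
End-to-end = 48940 μs.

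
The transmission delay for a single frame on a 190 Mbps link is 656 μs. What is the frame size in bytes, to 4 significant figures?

15580 bytes

L = R × t_tx = 190000000 b/s × 0.000656 s = 124640 bits.
In bytes: 124640 / 8 = 15580 bytes.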